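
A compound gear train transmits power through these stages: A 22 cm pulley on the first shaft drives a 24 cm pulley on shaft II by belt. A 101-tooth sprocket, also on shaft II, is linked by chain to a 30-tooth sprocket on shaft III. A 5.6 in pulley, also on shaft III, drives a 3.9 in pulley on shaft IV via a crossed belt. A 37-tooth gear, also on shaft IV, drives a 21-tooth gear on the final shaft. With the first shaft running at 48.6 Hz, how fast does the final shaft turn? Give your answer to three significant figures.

belt 24/22 = 1.0909 → 48.6/1.0909 = 44.55 Hz
chain 30/101 = 0.29703 → 44.55/0.29703 = 149.99 Hz
belt 3.9/5.6 = 0.69643 → 149.99/0.69643 = 215.36 Hz
gear mesh 21/37 = 0.56757 → 215.36/0.56757 = 379.45 Hz

379 Hz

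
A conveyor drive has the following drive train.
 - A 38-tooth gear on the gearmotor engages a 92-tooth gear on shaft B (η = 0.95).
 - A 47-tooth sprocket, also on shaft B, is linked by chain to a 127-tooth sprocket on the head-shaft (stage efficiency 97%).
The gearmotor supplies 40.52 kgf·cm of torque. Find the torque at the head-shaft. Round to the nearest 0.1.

244.3 kgf·cm

Gear mesh: ratio = 92/38 = 2.4211; torque at shaft B = 40.52 × 2.4211 × 0.95 = 93.196 kgf·cm.
Chain: ratio = 127/47 = 2.7021; torque at the head-shaft = 93.196 × 2.7021 × 0.97 = 244.27 kgf·cm.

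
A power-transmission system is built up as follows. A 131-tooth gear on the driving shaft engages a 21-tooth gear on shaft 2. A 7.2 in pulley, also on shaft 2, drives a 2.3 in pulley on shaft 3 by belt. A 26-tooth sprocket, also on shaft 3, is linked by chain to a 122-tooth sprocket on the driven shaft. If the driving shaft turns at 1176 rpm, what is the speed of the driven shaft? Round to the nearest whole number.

4894 rpm

gear mesh 21/131 = 0.16031 → 1176/0.16031 = 7336 rpm
belt 2.3/7.2 = 0.31944 → 7336/0.31944 = 22965 rpm
chain 122/26 = 4.6923 → 22965/4.6923 = 4894.2 rpm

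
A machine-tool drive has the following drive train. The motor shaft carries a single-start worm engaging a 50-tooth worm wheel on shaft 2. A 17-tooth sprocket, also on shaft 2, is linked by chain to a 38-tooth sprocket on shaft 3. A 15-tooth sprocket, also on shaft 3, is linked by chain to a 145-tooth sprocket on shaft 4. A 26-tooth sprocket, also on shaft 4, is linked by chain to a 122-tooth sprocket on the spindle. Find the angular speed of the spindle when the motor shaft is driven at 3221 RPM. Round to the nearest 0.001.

0.635 RPM

Worm: ratio = 50/1 = 50, so shaft 2 turns at 3221 / 50 = 64.42 RPM.
Chain: ratio = 38/17 = 2.2353, so shaft 3 turns at 64.42 / 2.2353 = 28.819 RPM.
Chain: ratio = 145/15 = 9.6667, so shaft 4 turns at 28.819 / 9.6667 = 2.9813 RPM.
Chain: ratio = 122/26 = 4.6923, so the spindle turns at 2.9813 / 4.6923 = 0.63536 RPM.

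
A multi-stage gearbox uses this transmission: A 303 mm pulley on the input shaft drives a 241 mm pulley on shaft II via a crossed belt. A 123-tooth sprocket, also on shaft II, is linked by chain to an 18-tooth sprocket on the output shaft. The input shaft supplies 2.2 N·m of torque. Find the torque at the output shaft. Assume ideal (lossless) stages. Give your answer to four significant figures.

0.2561 N·m

belt 241/303 = 0.79538 → τ = 2.2·0.79538 = 1.7498 N·m
chain 18/123 = 0.14634 → τ = 1.7498·0.14634 = 0.25607 N·m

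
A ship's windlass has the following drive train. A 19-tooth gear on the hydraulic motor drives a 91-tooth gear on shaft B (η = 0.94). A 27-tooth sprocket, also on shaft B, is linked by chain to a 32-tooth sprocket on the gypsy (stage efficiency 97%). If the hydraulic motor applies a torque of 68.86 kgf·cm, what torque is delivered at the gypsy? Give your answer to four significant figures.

356.4 kgf·cm

gear mesh 91/19 = 4.7895 → τ = 68.86·4.7895·0.94 = 310.01 kgf·cm
chain 32/27 = 1.1852 → τ = 310.01·1.1852·0.97 = 356.4 kgf·cm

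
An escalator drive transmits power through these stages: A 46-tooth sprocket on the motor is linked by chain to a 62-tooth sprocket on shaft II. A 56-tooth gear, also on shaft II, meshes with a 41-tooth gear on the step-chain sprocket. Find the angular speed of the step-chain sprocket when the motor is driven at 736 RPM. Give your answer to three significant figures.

746 RPM

the motor → shaft II (chain, 62/46): 736 ÷ 1.3478 = 546.06 RPM
shaft II → the step-chain sprocket (gear mesh, 41/56): 546.06 ÷ 0.73214 = 745.84 RPM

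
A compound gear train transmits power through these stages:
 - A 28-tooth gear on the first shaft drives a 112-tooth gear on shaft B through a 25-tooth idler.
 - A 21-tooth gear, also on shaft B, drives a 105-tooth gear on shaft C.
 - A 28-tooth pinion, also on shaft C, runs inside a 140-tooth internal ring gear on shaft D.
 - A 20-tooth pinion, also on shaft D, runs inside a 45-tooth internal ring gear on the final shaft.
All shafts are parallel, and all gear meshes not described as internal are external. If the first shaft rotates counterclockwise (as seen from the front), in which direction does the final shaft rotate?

the first shaft → shaft B: driver → idler → driven is 2 external meshes, 2 reversals → CCW.
shaft B → shaft C: external mesh, 1 reversal → CW.
shaft C → shaft D: internal mesh, same direction → CW.
shaft D → the final shaft: internal mesh, same direction → CW.
3 reversals in total — an odd number — so the final shaft turns opposite to the first shaft.

clockwise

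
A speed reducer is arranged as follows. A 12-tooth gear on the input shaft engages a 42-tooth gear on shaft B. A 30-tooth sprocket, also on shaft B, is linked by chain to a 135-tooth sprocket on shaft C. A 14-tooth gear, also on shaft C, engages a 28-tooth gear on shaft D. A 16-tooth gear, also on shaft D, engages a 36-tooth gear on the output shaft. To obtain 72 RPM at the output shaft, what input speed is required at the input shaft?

5103 RPM

Overall ratio R = 3.5 × 4.5 × 2 × 2.25 = 70.875.
Required input speed = output speed × R = 72 × 70.875 = 5103 RPM.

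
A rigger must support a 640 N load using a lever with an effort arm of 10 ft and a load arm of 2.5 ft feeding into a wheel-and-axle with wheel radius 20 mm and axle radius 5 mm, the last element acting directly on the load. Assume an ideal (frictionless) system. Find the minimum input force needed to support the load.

Lever MA = effort arm / load arm = 10/2.5 = 4.
Wheel-and-axle MA = R/r = 20/5 = 4.
Combined ideal MA = 4 × 4 = 16.
Effort = load / MA = 640 / 16 = 40 N.

40 N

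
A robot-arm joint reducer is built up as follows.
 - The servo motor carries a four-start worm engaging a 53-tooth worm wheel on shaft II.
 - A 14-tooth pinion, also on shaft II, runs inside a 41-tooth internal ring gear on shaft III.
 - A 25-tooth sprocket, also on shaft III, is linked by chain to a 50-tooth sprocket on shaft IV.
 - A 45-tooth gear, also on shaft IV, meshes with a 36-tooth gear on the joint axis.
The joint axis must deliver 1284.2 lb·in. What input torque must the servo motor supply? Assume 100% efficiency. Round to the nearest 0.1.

20.7 lb·in

Overall ratio R = 13.25 × 2.9286 × 2 × 0.8 = 62.086.
Input torque = output torque / R = 1284.2 / 62.086 = 20.684 lb·in.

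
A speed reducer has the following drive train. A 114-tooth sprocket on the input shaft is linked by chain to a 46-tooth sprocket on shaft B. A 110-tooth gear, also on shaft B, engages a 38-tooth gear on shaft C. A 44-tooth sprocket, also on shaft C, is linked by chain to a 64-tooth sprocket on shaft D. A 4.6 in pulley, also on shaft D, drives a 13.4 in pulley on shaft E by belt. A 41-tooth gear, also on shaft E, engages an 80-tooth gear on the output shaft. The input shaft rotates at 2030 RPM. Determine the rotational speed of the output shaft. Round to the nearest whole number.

the input shaft → shaft B (chain, 46/114): 2030 ÷ 0.40351 = 5030.9 RPM
shaft B → shaft C (gear mesh, 38/110): 5030.9 ÷ 0.34545 = 14563 RPM
shaft C → shaft D (chain, 64/44): 14563 ÷ 1.4545 = 10012 RPM
shaft D → shaft E (belt, 13.4/4.6): 10012 ÷ 2.913 = 3437 RPM
shaft E → the output shaft (gear mesh, 80/41): 3437 ÷ 1.9512 = 1761.5 RPM

1761 RPM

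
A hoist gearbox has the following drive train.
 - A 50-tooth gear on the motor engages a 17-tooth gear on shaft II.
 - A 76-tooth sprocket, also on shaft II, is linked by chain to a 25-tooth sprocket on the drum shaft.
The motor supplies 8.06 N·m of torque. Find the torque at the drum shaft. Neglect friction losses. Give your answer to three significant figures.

Gear mesh: ratio = 17/50 = 0.34; torque at shaft II = 8.06 × 0.34 = 2.7404 N·m.
Chain: ratio = 25/76 = 0.32895; torque at the drum shaft = 2.7404 × 0.32895 = 0.90145 N·m.

0.901 N·m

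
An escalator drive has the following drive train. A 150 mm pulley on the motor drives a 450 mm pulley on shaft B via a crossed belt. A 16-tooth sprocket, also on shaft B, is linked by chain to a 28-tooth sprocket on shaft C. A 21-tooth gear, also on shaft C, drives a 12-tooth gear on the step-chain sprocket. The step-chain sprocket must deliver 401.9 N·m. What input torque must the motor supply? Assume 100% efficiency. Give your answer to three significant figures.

Overall ratio R = 3 × 1.75 × 0.57143 = 3.
Input torque = output torque / R = 401.9 / 3 = 133.97 N·m.

134 N·m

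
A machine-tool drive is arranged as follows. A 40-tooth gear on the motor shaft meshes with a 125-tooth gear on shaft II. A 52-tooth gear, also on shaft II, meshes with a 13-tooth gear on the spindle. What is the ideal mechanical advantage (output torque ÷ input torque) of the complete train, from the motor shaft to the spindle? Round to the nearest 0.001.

0.781

Each stage contributes driven/driver: gear mesh 125/40 = 3.125, gear mesh 13/52 = 0.25.
Overall: 3.125 × 0.25 = 0.78125.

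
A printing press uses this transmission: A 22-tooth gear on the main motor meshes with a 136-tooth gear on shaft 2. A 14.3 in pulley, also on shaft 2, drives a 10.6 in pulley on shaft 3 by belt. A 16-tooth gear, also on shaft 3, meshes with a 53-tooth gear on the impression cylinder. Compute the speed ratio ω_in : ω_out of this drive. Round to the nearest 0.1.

15.2

Each stage contributes driven/driver: gear mesh 136/22 = 6.1818, belt 10.6/14.3 = 0.74126, gear mesh 53/16 = 3.3125.
Overall: 6.1818 × 0.74126 × 3.3125 = 15.179.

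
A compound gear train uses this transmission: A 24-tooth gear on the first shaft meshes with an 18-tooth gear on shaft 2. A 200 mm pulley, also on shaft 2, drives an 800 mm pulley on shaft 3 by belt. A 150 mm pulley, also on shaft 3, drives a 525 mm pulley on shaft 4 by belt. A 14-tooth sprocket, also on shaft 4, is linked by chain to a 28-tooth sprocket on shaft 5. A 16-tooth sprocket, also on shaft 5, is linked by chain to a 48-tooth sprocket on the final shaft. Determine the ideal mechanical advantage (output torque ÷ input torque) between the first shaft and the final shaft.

Each stage contributes driven/driver: gear mesh 18/24 = 0.75, belt 800/200 = 4, belt 525/150 = 3.5, chain 28/14 = 2, chain 48/16 = 3.
Overall: 0.75 × 4 × 3.5 × 2 × 3 = 63.

63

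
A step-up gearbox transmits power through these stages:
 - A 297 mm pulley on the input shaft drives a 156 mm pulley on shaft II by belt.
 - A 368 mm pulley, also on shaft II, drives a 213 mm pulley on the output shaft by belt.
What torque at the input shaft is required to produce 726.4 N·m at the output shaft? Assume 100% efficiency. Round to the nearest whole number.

Overall ratio R = 0.52525 × 0.5788 = 0.30402.
Input torque = output torque / R = 726.4 / 0.30402 = 2389.3 N·m.

2389 N·m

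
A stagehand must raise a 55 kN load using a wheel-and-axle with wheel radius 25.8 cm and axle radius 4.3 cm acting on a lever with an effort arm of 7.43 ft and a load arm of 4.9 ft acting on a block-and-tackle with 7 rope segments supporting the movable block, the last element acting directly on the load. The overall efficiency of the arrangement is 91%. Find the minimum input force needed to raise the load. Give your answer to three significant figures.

Wheel-and-axle MA = R/r = 25.8/4.3 = 6.
Lever MA = effort arm / load arm = 7.43/4.9 = 1.5163.
Block-and-tackle MA = number of supporting rope parts = 7.
Combined ideal MA = 6 × 1.5163 × 7 = 63.686.
Actual MA = 63.686 × 0.91 = 57.954.
Effort = load / actual MA = 55 / 57.954 = 0.94903 kN.

0.949 kN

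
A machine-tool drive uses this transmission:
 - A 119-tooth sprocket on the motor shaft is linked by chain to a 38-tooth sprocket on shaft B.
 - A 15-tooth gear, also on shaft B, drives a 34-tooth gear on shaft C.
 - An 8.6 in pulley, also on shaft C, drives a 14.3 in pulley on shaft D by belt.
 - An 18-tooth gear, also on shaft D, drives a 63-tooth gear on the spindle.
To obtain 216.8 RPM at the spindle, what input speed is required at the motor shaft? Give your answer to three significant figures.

913 RPM

Overall ratio R = 0.31933 × 2.2667 × 1.6628 × 3.5 = 4.2124.
Required input speed = output speed × R = 216.8 × 4.2124 = 913.25 RPM.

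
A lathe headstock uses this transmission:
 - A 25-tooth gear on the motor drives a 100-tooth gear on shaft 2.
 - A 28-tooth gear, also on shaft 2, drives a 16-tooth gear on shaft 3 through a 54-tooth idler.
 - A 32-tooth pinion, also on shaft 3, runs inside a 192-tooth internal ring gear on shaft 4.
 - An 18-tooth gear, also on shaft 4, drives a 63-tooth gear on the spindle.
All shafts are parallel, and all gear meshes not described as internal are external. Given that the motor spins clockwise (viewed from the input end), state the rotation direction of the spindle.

clockwise

the motor → shaft 2: external mesh, 1 reversal → CCW.
shaft 2 → shaft 3: driver → idler → driven is 2 external meshes, 2 reversals → CCW.
shaft 3 → shaft 4: internal mesh, same direction → CCW.
shaft 4 → the spindle: external mesh, 1 reversal → CW.
4 reversals in total — an even number — so the spindle turns the same way as the motor.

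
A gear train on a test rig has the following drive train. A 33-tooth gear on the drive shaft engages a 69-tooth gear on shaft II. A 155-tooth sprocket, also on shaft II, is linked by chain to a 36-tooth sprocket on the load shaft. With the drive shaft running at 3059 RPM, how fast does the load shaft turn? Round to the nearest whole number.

the drive shaft → shaft II (gear mesh, 69/33): 3059 ÷ 2.0909 = 1463 RPM
shaft II → the load shaft (chain, 36/155): 1463 ÷ 0.23226 = 6299 RPM

6299 RPM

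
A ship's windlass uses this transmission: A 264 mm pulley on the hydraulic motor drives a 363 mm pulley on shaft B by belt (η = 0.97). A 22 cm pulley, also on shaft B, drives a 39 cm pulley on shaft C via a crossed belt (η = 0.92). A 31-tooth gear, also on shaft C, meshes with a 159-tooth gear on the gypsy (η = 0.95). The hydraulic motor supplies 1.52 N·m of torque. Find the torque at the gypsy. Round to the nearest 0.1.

After the belt (363/264): 1.52 × 1.375 × 0.97 = 2.0273 N·m
After the belt (39/22): 2.0273 × 1.7727 × 0.92 = 3.3063 N·m
After the gear mesh (159/31): 3.3063 × 5.129 × 0.95 = 16.11 N·m

16.1 N·m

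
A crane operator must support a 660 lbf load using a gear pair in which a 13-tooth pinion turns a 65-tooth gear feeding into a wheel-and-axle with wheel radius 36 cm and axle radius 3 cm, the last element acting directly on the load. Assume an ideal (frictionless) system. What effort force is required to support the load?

11 lbf

Gear pair MA = 65/13 = 5.
Wheel-and-axle MA = R/r = 36/3 = 12.
Combined ideal MA = 5 × 12 = 60.
Effort = load / MA = 660 / 60 = 11 lbf.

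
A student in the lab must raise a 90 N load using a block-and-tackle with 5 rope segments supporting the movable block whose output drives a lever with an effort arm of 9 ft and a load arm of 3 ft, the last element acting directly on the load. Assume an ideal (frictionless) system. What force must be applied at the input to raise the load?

Block-and-tackle MA = number of supporting rope parts = 5.
Lever MA = effort arm / load arm = 9/3 = 3.
Combined ideal MA = 5 × 3 = 15.
Effort = load / MA = 90 / 15 = 6 N.

6 N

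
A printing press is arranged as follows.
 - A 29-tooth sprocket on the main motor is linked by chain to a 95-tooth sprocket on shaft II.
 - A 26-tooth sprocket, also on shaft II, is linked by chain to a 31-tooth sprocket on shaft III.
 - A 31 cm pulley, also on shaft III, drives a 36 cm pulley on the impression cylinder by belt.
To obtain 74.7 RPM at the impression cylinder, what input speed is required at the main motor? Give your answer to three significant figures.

339 RPM

Overall ratio R = 3.2759 × 1.1923 × 1.1613 = 4.5358.
Required input speed = output speed × R = 74.7 × 4.5358 = 338.82 RPM.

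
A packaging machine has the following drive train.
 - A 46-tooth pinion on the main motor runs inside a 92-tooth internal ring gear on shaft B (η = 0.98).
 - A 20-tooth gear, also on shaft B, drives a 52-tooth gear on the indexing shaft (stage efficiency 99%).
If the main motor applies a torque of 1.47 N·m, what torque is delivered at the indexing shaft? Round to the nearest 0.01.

7.42 N·m

internal gear 92/46 = 2 → τ = 1.47·2·0.98 = 2.8812 N·m
gear mesh 52/20 = 2.6 → τ = 2.8812·2.6·0.99 = 7.4162 N·m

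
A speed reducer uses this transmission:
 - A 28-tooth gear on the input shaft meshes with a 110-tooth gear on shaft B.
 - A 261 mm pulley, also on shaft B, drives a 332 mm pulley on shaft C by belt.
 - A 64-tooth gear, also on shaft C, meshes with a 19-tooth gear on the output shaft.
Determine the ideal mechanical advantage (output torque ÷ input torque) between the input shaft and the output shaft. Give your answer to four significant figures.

1.484

Each stage contributes driven/driver: gear mesh 110/28 = 3.9286, belt 332/261 = 1.272, gear mesh 19/64 = 0.29688.
Overall: 3.9286 × 1.272 × 0.29688 = 1.4836.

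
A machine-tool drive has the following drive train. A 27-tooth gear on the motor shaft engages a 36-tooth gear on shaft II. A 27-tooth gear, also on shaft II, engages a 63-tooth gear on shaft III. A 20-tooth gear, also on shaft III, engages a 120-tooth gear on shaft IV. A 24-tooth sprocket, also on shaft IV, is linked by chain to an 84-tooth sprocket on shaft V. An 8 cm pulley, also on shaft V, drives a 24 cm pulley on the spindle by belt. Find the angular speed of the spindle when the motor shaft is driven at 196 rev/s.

gear mesh 36/27 = 1.3333 → 196/1.3333 = 147 rev/s
gear mesh 63/27 = 2.3333 → 147/2.3333 = 63 rev/s
gear mesh 120/20 = 6 → 63/6 = 10.5 rev/s
chain 84/24 = 3.5 → 10.5/3.5 = 3 rev/s
belt 24/8 = 3 → 3/3 = 1 rev/s

1 rev/s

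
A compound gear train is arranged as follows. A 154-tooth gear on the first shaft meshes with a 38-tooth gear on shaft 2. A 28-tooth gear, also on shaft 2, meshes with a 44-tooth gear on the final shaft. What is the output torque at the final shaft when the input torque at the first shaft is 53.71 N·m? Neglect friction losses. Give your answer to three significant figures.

After the gear mesh (38/154): 53.71 × 0.24675 = 13.253 N·m
After the gear mesh (44/28): 13.253 × 1.5714 = 20.826 N·m

20.8 N·m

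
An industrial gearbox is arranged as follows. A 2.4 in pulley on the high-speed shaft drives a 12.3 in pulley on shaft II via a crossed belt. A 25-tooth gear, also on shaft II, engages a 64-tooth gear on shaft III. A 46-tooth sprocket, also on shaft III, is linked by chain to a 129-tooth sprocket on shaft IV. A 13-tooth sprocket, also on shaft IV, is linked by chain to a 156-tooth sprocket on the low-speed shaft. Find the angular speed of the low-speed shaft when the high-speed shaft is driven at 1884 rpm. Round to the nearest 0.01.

the high-speed shaft → shaft II (belt, 12.3/2.4): 1884 ÷ 5.125 = 367.61 rpm
shaft II → shaft III (gear mesh, 64/25): 367.61 ÷ 2.56 = 143.6 rpm
shaft III → shaft IV (chain, 129/46): 143.6 ÷ 2.8043 = 51.205 rpm
shaft IV → the low-speed shaft (chain, 156/13): 51.205 ÷ 12 = 4.2671 rpm

4.27 rpm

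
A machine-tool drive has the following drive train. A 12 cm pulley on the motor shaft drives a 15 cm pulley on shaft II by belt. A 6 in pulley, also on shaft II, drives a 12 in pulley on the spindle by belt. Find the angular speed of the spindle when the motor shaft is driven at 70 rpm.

belt 15/12 = 1.25 → 70/1.25 = 56 rpm
belt 12/6 = 2 → 56/2 = 28 rpm

28 rpm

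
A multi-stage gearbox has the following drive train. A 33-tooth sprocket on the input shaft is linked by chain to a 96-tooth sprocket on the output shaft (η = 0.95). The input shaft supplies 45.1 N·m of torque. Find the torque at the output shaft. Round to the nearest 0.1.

Chain: ratio = 96/33 = 2.9091; torque at the output shaft = 45.1 × 2.9091 × 0.95 = 124.64 N·m.

124.6 N·m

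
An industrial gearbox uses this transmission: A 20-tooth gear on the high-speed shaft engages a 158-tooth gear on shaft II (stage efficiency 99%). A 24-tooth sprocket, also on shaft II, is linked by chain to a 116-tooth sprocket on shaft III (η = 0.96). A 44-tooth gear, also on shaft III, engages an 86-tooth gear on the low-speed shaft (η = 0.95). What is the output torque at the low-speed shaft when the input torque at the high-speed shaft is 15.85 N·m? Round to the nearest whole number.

1068 N·m

After the gear mesh (158/20): 15.85 × 7.9 × 0.99 = 123.96 N·m
After the chain (116/24): 123.96 × 4.8333 × 0.96 = 575.19 N·m
After the gear mesh (86/44): 575.19 × 1.9545 × 0.95 = 1068 N·m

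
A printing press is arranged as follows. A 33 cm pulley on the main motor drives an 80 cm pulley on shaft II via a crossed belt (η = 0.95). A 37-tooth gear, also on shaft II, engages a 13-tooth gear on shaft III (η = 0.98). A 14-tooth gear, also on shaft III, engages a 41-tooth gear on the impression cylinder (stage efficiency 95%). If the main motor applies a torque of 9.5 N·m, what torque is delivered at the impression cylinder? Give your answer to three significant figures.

21.0 N·m

After the belt (80/33): 9.5 × 2.4242 × 0.95 = 21.879 N·m
After the gear mesh (13/37): 21.879 × 0.35135 × 0.98 = 7.5334 N·m
After the gear mesh (41/14): 7.5334 × 2.9286 × 0.95 = 20.959 N·m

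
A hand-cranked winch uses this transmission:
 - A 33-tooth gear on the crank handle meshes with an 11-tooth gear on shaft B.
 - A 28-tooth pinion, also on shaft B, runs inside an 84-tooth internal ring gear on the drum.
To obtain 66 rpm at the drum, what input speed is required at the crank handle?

66 rpm

Overall ratio R = 0.33333 × 3 = 1.
Required input speed = output speed × R = 66 × 1 = 66 rpm.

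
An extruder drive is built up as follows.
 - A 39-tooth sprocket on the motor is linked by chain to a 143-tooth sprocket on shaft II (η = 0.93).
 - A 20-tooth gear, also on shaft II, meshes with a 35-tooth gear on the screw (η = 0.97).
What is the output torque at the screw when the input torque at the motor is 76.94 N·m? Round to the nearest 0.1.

445.4 N·m

Chain: ratio = 143/39 = 3.6667; torque at shaft II = 76.94 × 3.6667 × 0.93 = 262.37 N·m.
Gear mesh: ratio = 35/20 = 1.75; torque at the screw = 262.37 × 1.75 × 0.97 = 445.37 N·m.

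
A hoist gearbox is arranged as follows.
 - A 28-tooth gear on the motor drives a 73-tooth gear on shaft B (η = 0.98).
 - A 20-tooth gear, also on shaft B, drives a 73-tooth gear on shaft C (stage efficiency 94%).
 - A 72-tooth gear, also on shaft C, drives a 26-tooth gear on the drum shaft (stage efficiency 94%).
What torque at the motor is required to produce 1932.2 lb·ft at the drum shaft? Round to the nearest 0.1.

Overall ratio R = 2.6071 × 3.65 × 0.36111 = 3.4364; overall efficiency η = 0.98 × 0.94 × 0.94 = 0.8659.
Input torque = output torque / (R × η) = 1932.2 / (3.4364 × 0.8659) = 649.34 lb·ft.

649.3 lb·ft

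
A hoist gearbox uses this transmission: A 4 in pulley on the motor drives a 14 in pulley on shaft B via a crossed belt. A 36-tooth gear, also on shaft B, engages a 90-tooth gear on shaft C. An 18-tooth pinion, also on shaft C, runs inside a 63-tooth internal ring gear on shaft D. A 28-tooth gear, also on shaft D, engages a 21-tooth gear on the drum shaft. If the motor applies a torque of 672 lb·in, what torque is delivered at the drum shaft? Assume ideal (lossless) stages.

After the belt (14/4): 672 × 3.5 = 2352 lb·in
After the gear mesh (90/36): 2352 × 2.5 = 5880 lb·in
After the internal gear (63/18): 5880 × 3.5 = 20580 lb·in
After the gear mesh (21/28): 20580 × 0.75 = 15435 lb·in

15435 lb·in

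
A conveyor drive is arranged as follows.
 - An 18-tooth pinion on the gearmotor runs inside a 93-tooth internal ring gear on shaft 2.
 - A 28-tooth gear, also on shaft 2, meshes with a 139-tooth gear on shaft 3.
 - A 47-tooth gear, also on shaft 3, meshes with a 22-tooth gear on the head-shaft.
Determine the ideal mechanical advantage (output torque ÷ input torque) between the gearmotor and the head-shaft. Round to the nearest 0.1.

Each stage contributes driven/driver: internal gear 93/18 = 5.1667, gear mesh 139/28 = 4.9643, gear mesh 22/47 = 0.46809.
Overall: 5.1667 × 4.9643 × 0.46809 = 12.006.

12.0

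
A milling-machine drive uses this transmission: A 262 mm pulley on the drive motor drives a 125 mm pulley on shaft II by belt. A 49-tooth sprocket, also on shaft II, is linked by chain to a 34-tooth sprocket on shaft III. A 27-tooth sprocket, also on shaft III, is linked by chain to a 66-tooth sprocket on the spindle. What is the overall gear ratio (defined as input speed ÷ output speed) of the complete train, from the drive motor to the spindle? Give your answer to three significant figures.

Each stage contributes driven/driver: belt 125/262 = 0.4771, chain 34/49 = 0.69388, chain 66/27 = 2.4444.
Overall: 0.4771 × 0.69388 × 2.4444 = 0.80923.

0.809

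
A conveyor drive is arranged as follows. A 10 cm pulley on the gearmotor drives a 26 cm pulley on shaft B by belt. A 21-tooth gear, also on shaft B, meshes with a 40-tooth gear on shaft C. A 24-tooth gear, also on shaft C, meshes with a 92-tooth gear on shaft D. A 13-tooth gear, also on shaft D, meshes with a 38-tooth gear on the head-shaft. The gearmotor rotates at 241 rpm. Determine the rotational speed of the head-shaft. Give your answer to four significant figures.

the gearmotor → shaft B (belt, 26/10): 241 ÷ 2.6 = 92.692 rpm
shaft B → shaft C (gear mesh, 40/21): 92.692 ÷ 1.9048 = 48.663 rpm
shaft C → shaft D (gear mesh, 92/24): 48.663 ÷ 3.8333 = 12.695 rpm
shaft D → the head-shaft (gear mesh, 38/13): 12.695 ÷ 2.9231 = 4.343 rpm

4.343 rpm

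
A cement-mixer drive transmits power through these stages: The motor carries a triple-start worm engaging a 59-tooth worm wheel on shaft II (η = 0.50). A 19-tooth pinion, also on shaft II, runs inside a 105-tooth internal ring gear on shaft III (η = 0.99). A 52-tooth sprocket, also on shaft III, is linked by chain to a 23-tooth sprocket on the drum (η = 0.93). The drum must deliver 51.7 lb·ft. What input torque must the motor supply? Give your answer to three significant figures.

Overall ratio R = 19.667 × 5.5263 × 0.44231 = 48.072; overall efficiency η = 0.50 × 0.99 × 0.93 = 0.4604.
Input torque = output torque / (R × η) = 51.7 / (48.072 × 0.4604) = 2.3362 lb·ft.

2.34 lb·ft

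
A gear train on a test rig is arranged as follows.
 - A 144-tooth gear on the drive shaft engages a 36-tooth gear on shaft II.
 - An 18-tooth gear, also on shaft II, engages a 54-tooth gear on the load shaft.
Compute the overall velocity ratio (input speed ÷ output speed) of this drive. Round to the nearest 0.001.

Each stage contributes driven/driver: gear mesh 36/144 = 0.25, gear mesh 54/18 = 3.
Overall: 0.25 × 3 = 0.75.

0.750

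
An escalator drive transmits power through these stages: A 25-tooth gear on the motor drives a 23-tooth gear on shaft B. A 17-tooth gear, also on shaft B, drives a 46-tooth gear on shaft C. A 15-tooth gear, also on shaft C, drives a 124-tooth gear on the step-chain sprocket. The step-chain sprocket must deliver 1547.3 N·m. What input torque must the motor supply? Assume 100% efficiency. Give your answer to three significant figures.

75.2 N·m

Overall ratio R = 0.92 × 2.7059 × 8.2667 = 20.579.
Input torque = output torque / R = 1547.3 / 20.579 = 75.188 N·m.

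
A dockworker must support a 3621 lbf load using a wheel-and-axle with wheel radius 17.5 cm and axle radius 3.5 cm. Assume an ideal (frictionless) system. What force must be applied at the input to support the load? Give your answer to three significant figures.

Wheel-and-axle MA = R/r = 17.5/3.5 = 5.
Effort = load / MA = 3621 / 5 = 724.2 lbf.

724 lbf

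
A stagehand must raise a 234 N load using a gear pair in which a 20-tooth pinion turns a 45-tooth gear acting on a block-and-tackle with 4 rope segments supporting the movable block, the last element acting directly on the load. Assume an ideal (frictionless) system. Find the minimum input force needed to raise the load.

26 N

Gear pair MA = 45/20 = 2.25.
Block-and-tackle MA = number of supporting rope parts = 4.
Combined ideal MA = 2.25 × 4 = 9.
Effort = load / MA = 234 / 9 = 26 N.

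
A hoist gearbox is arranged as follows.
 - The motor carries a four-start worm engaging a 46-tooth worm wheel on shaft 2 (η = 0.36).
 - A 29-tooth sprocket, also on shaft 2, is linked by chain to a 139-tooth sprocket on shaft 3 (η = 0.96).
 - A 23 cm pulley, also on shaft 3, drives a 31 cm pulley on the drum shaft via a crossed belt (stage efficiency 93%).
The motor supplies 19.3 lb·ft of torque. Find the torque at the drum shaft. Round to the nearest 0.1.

460.9 lb·ft

Worm: ratio = 46/4 = 11.5; torque at shaft 2 = 19.3 × 11.5 × 0.36 = 79.902 lb·ft.
Chain: ratio = 139/29 = 4.7931; torque at shaft 3 = 79.902 × 4.7931 × 0.96 = 367.66 lb·ft.
Belt: ratio = 31/23 = 1.3478; torque at the drum shaft = 367.66 × 1.3478 × 0.93 = 460.85 lb·ft.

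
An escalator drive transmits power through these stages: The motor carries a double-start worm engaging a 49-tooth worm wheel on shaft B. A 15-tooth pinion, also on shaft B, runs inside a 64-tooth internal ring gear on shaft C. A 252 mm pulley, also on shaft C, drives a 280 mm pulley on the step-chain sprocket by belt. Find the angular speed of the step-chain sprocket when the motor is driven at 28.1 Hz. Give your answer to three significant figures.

0.242 Hz

Worm: ratio = 49/2 = 24.5, so shaft B turns at 28.1 / 24.5 = 1.1469 Hz.
Internal gear: ratio = 64/15 = 4.2667, so shaft C turns at 1.1469 / 4.2667 = 0.26881 Hz.
Belt: ratio = 280/252 = 1.1111, so the step-chain sprocket turns at 0.26881 / 1.1111 = 0.24193 Hz.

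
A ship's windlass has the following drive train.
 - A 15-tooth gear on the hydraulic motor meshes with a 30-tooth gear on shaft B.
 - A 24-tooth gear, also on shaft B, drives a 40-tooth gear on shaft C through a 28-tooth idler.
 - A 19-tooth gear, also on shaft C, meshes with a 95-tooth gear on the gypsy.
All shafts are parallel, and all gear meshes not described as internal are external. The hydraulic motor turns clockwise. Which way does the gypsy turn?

the hydraulic motor → shaft B: external mesh, 1 reversal → CCW.
shaft B → shaft C: driver → idler → driven is 2 external meshes, 2 reversals → CCW.
shaft C → the gypsy: external mesh, 1 reversal → CW.
4 reversals in total — an even number — so the gypsy turns the same way as the hydraulic motor.

clockwise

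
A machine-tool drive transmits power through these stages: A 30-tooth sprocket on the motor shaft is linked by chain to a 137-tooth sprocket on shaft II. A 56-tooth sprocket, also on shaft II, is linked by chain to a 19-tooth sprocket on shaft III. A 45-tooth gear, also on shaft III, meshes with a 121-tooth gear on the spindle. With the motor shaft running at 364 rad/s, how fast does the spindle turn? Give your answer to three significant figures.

87.4 rad/s

the motor shaft → shaft II (chain, 137/30): 364 ÷ 4.5667 = 79.708 rad/s
shaft II → shaft III (chain, 19/56): 79.708 ÷ 0.33929 = 234.93 rad/s
shaft III → the spindle (gear mesh, 121/45): 234.93 ÷ 2.6889 = 87.37 rad/s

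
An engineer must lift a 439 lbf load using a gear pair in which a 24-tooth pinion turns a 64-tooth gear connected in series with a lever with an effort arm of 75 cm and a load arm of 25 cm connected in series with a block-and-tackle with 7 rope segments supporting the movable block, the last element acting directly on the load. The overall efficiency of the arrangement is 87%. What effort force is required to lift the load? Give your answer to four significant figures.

9.011 lbf

Gear pair MA = 64/24 = 2.6667.
Lever MA = effort arm / load arm = 75/25 = 3.
Block-and-tackle MA = number of supporting rope parts = 7.
Combined ideal MA = 2.6667 × 3 × 7 = 56.
Actual MA = 56 × 0.87 = 48.72.
Effort = load / actual MA = 439 / 48.72 = 9.0107 lbf.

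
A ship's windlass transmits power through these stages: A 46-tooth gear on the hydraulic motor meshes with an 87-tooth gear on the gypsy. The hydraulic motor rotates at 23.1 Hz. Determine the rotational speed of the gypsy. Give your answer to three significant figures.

the hydraulic motor → the gypsy (gear mesh, 87/46): 23.1 ÷ 1.8913 = 12.214 Hz

12.2 Hz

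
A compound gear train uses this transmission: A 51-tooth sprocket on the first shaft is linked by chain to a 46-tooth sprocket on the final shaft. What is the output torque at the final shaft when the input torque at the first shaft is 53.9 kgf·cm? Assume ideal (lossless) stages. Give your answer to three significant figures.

After the chain (46/51): 53.9 × 0.90196 = 48.616 kgf·cm

48.6 kgf·cm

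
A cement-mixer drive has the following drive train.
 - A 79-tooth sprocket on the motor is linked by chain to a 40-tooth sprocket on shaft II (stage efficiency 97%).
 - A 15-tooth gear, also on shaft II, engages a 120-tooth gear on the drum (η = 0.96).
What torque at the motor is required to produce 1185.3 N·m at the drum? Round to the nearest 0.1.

314.2 N·m

Overall ratio R = 0.50633 × 8 = 4.0506; overall efficiency η = 0.97 × 0.96 = 0.9312.
Input torque = output torque / (R × η) = 1185.3 / (4.0506 × 0.9312) = 314.24 N·m.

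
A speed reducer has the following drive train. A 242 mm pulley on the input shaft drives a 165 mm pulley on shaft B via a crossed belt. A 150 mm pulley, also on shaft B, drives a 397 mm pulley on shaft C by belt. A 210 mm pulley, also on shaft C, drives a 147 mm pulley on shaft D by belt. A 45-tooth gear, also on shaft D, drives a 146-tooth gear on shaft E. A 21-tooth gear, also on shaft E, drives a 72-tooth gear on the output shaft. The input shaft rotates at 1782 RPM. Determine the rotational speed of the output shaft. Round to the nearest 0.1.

126.8 RPM

Belt: ratio = 165/242 = 0.68182, so shaft B turns at 1782 / 0.68182 = 2613.6 RPM.
Belt: ratio = 397/150 = 2.6467, so shaft C turns at 2613.6 / 2.6467 = 987.51 RPM.
Belt: ratio = 147/210 = 0.7, so shaft D turns at 987.51 / 0.7 = 1410.7 RPM.
Gear mesh: ratio = 146/45 = 3.2444, so shaft E turns at 1410.7 / 3.2444 = 434.81 RPM.
Gear mesh: ratio = 72/21 = 3.4286, so the output shaft turns at 434.81 / 3.4286 = 126.82 RPM.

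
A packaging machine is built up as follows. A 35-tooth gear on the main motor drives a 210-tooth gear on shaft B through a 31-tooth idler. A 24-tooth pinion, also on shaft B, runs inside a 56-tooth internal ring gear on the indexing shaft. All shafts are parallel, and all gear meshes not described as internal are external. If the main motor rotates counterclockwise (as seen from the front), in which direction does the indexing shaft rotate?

the main motor → shaft B: driver → idler → driven is 2 external meshes, 2 reversals → CCW.
shaft B → the indexing shaft: internal mesh, same direction → CCW.
2 reversals in total — an even number — so the indexing shaft turns the same way as the main motor.

counterclockwise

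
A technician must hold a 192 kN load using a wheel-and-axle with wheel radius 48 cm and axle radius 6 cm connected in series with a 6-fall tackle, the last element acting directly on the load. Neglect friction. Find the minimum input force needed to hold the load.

4 kN

Wheel-and-axle MA = R/r = 48/6 = 8.
Block-and-tackle MA = number of supporting rope parts = 6.
Combined ideal MA = 8 × 6 = 48.
Effort = load / MA = 192 / 48 = 4 kN.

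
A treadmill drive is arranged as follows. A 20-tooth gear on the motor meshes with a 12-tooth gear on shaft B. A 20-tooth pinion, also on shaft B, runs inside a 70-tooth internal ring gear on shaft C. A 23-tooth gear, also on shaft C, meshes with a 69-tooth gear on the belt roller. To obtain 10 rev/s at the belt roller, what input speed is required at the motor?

63 rev/s

Overall ratio R = 0.6 × 3.5 × 3 = 6.3.
Required input speed = output speed × R = 10 × 6.3 = 63 rev/s.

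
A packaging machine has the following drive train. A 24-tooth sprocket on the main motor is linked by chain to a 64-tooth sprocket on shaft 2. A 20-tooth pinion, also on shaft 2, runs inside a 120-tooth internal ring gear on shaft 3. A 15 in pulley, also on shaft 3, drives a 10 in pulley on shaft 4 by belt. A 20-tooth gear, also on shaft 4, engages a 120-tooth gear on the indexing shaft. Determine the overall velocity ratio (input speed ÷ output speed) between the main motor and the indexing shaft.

Each stage contributes driven/driver: chain 64/24 = 2.6667, internal gear 120/20 = 6, belt 10/15 = 0.66667, gear mesh 120/20 = 6.
Overall: 2.6667 × 6 × 0.66667 × 6 = 64.

64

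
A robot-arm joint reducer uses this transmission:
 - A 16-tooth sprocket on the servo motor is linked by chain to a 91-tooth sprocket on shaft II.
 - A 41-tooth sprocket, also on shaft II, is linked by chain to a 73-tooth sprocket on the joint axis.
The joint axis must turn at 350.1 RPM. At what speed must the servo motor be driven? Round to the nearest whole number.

Overall ratio R = 5.6875 × 1.7805 = 10.127.
Required input speed = output speed × R = 350.1 × 10.127 = 3545.3 RPM.

3545 RPM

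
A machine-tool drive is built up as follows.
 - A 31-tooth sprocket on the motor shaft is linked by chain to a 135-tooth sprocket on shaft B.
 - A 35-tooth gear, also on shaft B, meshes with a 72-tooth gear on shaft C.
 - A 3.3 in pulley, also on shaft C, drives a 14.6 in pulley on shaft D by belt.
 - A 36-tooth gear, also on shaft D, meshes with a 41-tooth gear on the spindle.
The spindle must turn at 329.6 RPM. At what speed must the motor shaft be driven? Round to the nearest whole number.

14878 RPM

Overall ratio R = 4.3548 × 2.0571 × 4.4242 × 1.1389 = 45.14.
Required input speed = output speed × R = 329.6 × 45.14 = 14878 RPM.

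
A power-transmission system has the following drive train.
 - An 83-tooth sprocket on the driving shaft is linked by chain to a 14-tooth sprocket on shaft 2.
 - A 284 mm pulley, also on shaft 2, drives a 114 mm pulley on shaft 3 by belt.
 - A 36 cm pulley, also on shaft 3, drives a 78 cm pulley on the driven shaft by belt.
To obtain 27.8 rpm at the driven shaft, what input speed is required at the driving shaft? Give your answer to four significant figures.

4.078 rpm

Overall ratio R = 0.16867 × 0.40141 × 2.1667 = 0.1467.
Required input speed = output speed × R = 27.8 × 0.1467 = 4.0782 rpm.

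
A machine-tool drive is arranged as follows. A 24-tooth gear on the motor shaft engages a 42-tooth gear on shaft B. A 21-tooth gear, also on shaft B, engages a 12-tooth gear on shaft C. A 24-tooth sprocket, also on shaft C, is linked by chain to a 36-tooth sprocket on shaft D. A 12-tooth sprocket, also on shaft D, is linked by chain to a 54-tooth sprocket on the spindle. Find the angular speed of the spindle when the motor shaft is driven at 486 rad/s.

Gear mesh: ratio = 42/24 = 1.75, so shaft B turns at 486 / 1.75 = 277.71 rad/s.
Gear mesh: ratio = 12/21 = 0.57143, so shaft C turns at 277.71 / 0.57143 = 486 rad/s.
Chain: ratio = 36/24 = 1.5, so shaft D turns at 486 / 1.5 = 324 rad/s.
Chain: ratio = 54/12 = 4.5, so the spindle turns at 324 / 4.5 = 72 rad/s.

72 rad/s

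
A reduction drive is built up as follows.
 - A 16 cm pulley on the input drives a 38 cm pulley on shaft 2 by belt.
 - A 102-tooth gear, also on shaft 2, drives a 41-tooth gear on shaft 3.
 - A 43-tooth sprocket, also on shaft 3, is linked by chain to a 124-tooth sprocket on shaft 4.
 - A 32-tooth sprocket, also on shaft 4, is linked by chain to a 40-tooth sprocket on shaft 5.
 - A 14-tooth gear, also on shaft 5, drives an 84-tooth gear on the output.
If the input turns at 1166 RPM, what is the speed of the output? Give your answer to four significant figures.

56.47 RPM

the input → shaft 2 (belt, 38/16): 1166 ÷ 2.375 = 490.95 RPM
shaft 2 → shaft 3 (gear mesh, 41/102): 490.95 ÷ 0.40196 = 1221.4 RPM
shaft 3 → shaft 4 (chain, 124/43): 1221.4 ÷ 2.8837 = 423.54 RPM
shaft 4 → shaft 5 (chain, 40/32): 423.54 ÷ 1.25 = 338.83 RPM
shaft 5 → the output (gear mesh, 84/14): 338.83 ÷ 6 = 56.472 RPM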